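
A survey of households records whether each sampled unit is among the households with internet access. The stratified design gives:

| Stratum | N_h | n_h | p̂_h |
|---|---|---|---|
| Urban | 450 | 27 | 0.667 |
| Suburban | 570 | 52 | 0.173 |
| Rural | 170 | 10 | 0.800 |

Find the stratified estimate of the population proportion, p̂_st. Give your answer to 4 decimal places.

N = 1190; stratum weights W_h = N_h/N.
p̂_st = Σ W_h p̂_h = (450·0.667 + 570·0.173 + 170·0.800)/1190 = 0.44938

p̂_st ≈ 0.4494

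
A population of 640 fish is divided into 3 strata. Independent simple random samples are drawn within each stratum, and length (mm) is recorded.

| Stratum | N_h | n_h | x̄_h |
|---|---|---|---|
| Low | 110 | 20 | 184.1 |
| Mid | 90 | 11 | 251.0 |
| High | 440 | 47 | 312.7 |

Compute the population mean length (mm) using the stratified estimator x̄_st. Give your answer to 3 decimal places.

x̄_st ≈ 281.920

N = Σ N_h = 640. Stratum weights W_h = N_h/N.
x̄_st = (110·184.1 + 90·251.0 + 440·312.7) / 640 = 281.92031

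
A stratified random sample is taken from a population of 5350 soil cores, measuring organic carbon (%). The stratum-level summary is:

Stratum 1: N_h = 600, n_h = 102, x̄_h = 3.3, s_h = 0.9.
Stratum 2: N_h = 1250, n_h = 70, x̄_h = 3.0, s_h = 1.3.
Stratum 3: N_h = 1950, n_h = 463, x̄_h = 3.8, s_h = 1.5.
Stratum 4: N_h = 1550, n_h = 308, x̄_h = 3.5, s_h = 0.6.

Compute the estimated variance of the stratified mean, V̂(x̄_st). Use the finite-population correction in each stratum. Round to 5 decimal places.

V̂(x̄_st) = Σ W_h² (1 − n_h/N_h) s_h²/n_h, with W_h = N_h/N and N = 5350:
  stratum 1: (600/5350)²·(1 − 102/600)·0.9²/102 = 8.29006e-05
  stratum 2: (1250/5350)²·(1 − 70/1250)·1.3²/70 = 0.00124415
  stratum 3: (1950/5350)²·(1 − 463/1950)·1.5²/463 = 0.000492311
  stratum 4: (1550/5350)²·(1 − 308/1550)·0.6²/308 = 7.86136e-05
V̂(x̄_st) = 0.00189798

V̂(x̄_st) ≈ 0.00190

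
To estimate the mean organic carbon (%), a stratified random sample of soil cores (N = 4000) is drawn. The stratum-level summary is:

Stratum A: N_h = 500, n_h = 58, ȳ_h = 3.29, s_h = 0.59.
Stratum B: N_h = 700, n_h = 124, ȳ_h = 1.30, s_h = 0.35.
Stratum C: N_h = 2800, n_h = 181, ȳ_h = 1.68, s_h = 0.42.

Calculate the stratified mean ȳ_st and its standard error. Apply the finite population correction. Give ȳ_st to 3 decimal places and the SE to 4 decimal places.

ȳ_st = Σ W_h ȳ_h = (500·3.29 + 700·1.30 + 2800·1.68)/4000 = 1.81475
V̂(ȳ_st) = Σ W_h² (1 − n_h/N_h) s_h²/n_h, with W_h = N_h/N and N = 4000:
  stratum A: (500/4000)²·(1 − 58/500)·0.59²/58 = 8.28988e-05
  stratum B: (700/4000)²·(1 − 124/700)·0.35²/124 = 2.48952e-05
  stratum C: (2800/4000)²·(1 − 181/2800)·0.42²/181 = 0.000446677
V̂(ȳ_st) = 0.000554471
SE(ȳ_st) = √0.000554471 = 0.0235472

ȳ_st ≈ 1.815, SE ≈ 0.0235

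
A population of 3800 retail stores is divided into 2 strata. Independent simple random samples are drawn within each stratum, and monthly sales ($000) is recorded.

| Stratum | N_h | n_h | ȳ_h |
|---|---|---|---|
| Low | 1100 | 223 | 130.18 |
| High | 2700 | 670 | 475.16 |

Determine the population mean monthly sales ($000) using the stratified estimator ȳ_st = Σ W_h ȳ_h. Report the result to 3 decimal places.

N = Σ N_h = 3800. Stratum weights W_h = N_h/N.
ȳ_st = (1100·130.18 + 2700·475.16) / 3800 = 375.29737

ȳ_st ≈ 375.297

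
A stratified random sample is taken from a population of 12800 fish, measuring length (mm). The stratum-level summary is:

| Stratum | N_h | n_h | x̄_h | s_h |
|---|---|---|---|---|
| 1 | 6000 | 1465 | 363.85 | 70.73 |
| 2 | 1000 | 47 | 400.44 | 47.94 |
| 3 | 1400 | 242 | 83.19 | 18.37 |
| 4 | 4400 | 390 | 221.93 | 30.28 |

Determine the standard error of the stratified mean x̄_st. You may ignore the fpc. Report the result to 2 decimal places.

V̂(x̄_st) = Σ W_h² s_h²/n_h, with W_h = N_h/N and N = 12800:
  stratum 1: (6000/12800)²·70.73²/1465 = 0.75033
  stratum 2: (1000/12800)²·47.94²/47 = 0.298455
  stratum 3: (1400/12800)²·18.37²/242 = 0.0166817
  stratum 4: (4400/12800)²·30.28²/390 = 0.2778
V̂(x̄_st) = 1.34327
SE(x̄_st) = √1.34327 = 1.15899

SE(x̄_st) ≈ 1.16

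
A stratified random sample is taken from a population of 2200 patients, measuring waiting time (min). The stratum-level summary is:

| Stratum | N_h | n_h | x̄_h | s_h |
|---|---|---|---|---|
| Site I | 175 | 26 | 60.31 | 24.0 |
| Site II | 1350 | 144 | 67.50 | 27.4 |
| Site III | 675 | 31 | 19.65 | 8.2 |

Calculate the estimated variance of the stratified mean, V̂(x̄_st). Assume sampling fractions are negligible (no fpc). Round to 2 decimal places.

V̂(x̄_st) = Σ W_h² s_h²/n_h, with W_h = N_h/N and N = 2200:
  stratum Site I: (175/2200)²·24.0²/26 = 0.140178
  stratum Site II: (1350/2200)²·27.4²/144 = 1.96318
  stratum Site III: (675/2200)²·8.2²/31 = 0.204187
V̂(x̄_st) = 2.30755

V̂(x̄_st) ≈ 2.31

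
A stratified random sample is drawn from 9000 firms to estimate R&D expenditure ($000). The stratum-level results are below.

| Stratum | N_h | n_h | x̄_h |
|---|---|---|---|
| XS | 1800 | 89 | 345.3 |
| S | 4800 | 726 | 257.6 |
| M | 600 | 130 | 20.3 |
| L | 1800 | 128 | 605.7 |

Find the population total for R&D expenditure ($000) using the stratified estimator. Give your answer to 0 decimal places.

τ̂_st = Σ N_h x̄_h = 1800·345.3 + 4800·257.6 + 600·20.3 + 1800·605.7 = 2960460

τ̂_st ≈ 2960460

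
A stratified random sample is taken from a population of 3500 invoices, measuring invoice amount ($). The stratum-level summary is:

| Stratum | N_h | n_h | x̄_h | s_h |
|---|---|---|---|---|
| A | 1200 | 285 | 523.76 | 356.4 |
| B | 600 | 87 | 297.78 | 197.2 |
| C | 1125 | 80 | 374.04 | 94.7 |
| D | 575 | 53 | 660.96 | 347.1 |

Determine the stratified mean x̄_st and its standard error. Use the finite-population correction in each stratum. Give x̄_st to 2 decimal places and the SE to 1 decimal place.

x̄_st = Σ W_h x̄_h = (1200·523.76 + 600·297.78 + 1125·374.04 + 575·660.96)/3500 = 459.43629
V̂(x̄_st) = Σ W_h² (1 − n_h/N_h) s_h²/n_h, with W_h = N_h/N and N = 3500:
  stratum A: (1200/3500)²·(1 − 285/1200)·356.4²/285 = 39.9482
  stratum B: (600/3500)²·(1 − 87/600)·197.2²/87 = 11.2312
  stratum C: (1125/3500)²·(1 − 80/1125)·94.7²/80 = 10.7583
  stratum D: (575/3500)²·(1 − 53/575)·347.1²/53 = 55.6975
V̂(x̄_st) = 117.635
SE(x̄_st) = √117.635 = 10.846

x̄_st ≈ 459.44, SE ≈ 10.8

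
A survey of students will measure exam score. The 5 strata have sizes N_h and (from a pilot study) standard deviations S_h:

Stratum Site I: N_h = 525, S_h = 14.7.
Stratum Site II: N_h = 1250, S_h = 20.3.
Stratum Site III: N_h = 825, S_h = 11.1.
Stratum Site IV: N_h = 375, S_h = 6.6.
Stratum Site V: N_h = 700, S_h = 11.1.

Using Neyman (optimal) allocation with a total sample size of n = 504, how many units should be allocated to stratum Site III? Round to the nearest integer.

Neyman allocation: n_h = n · N_h S_h / Σ N_i S_i, with n = 504.
  stratum Site I: N_h·S_h = 525·14.7 = 7717.50
  stratum Site II: N_h·S_h = 1250·20.3 = 25375.00
  stratum Site III: N_h·S_h = 825·11.1 = 9157.50
  stratum Site IV: N_h·S_h = 375·6.6 = 2475.00
  stratum Site V: N_h·S_h = 700·11.1 = 7770.00
Σ N_h S_h = 52495.00
n for stratum Site III = 504·9157.50/52495.00 = 87.920 → 88

88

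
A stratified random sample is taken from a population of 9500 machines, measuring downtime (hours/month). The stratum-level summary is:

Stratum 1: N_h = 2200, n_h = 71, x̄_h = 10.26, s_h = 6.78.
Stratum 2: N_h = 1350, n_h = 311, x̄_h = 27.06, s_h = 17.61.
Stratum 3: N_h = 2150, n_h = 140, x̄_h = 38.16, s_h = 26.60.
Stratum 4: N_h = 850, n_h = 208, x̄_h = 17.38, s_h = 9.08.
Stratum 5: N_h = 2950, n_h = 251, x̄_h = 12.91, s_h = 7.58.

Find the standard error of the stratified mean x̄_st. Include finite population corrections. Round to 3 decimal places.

SE(x̄_st) ≈ 0.560

V̂(x̄_st) = Σ W_h² (1 − n_h/N_h) s_h²/n_h, with W_h = N_h/N and N = 9500:
  stratum 1: (2200/9500)²·(1 − 71/2200)·6.78²/71 = 0.033601
  stratum 2: (1350/9500)²·(1 − 311/1350)·17.61²/311 = 0.0154975
  stratum 3: (2150/9500)²·(1 − 140/2150)·26.60²/140 = 0.242004
  stratum 4: (850/9500)²·(1 − 208/850)·9.08²/208 = 0.00239671
  stratum 5: (2950/9500)²·(1 − 251/2950)·7.58²/251 = 0.0201949
V̂(x̄_st) = 0.313694
SE(x̄_st) = √0.313694 = 0.560084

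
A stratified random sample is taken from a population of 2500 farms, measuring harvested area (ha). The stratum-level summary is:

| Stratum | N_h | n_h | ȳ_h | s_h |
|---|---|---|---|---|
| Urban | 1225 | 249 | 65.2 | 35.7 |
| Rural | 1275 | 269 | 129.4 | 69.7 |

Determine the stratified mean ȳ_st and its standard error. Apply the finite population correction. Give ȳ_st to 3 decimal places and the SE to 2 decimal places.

ȳ_st = Σ W_h ȳ_h = (1225·65.2 + 1275·129.4)/2500 = 97.94200
V̂(ȳ_st) = Σ W_h² (1 − n_h/N_h) s_h²/n_h, with W_h = N_h/N and N = 2500:
  stratum Urban: (1225/2500)²·(1 − 249/1225)·35.7²/249 = 0.979136
  stratum Rural: (1275/2500)²·(1 − 269/1275)·69.7²/269 = 3.70631
V̂(ȳ_st) = 4.68544
SE(ȳ_st) = √4.68544 = 2.16459

ȳ_st ≈ 97.942, SE ≈ 2.16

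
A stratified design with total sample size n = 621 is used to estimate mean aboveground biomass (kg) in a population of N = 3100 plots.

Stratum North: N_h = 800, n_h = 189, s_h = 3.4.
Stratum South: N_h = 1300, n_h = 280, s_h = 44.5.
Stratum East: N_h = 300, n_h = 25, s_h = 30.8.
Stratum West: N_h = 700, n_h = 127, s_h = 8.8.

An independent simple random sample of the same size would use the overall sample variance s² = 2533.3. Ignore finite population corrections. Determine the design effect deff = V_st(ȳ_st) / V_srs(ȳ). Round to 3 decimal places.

deff ≈ 0.401

V̂(ȳ_st) = Σ W_h² s_h²/n_h, with W_h = N_h/N and N = 3100:
  stratum North: (800/3100)²·3.4²/189 = 0.00407336
  stratum South: (1300/3100)²·44.5²/280 = 1.24373
  stratum East: (300/3100)²·30.8²/25 = 0.35537
  stratum West: (700/3100)²·8.8²/127 = 0.031091
V_st = 1.63426
V_srs = s²/n = 2533.3/621 = 4.07939
deff = V_st / V_srs = 1.63426/4.07939 = 0.4006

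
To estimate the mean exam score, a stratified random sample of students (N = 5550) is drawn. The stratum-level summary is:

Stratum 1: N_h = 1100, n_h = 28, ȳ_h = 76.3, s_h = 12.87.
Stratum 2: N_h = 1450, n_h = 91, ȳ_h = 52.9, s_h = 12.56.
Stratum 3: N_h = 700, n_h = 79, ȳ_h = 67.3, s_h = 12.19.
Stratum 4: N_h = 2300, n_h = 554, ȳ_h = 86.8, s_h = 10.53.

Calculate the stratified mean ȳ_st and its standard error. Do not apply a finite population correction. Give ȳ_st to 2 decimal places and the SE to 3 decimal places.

ȳ_st = Σ W_h ȳ_h = (1100·76.3 + 1450·52.9 + 700·67.3 + 2300·86.8)/5550 = 73.40270
V̂(ȳ_st) = Σ W_h² s_h²/n_h, with W_h = N_h/N and N = 5550:
  stratum 1: (1100/5550)²·12.87²/28 = 0.23238
  stratum 2: (1450/5550)²·12.56²/91 = 0.118328
  stratum 3: (700/5550)²·12.19²/79 = 0.029922
  stratum 4: (2300/5550)²·10.53²/554 = 0.0343729
V̂(ȳ_st) = 0.415003
SE(ȳ_st) = √0.415003 = 0.644207

ȳ_st ≈ 73.40, SE ≈ 0.644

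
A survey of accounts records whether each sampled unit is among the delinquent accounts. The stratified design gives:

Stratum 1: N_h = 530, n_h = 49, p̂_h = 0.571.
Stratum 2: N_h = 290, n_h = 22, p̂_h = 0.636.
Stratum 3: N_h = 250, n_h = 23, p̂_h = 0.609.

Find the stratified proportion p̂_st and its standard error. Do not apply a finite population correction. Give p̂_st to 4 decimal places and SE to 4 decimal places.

N = 1070; stratum weights W_h = N_h/N.
p̂_st = Σ W_h p̂_h = (530·0.571 + 290·0.636 + 250·0.609)/1070 = 0.59750
V̂(p̂_st) = Σ W_h² p̂_h(1−p̂_h)/(n_h−1):
  stratum 1: (530/1070)²·0.571·0.429/48 = 0.00125209
  stratum 2: (290/1070)²·0.636·0.364/21 = 0.000809781
  stratum 3: (250/1070)²·0.609·0.391/22 = 0.000590859
V̂(p̂_st) = 0.00265273; SE = √V̂ = 0.0515047

p̂_st ≈ 0.5975, SE ≈ 0.0515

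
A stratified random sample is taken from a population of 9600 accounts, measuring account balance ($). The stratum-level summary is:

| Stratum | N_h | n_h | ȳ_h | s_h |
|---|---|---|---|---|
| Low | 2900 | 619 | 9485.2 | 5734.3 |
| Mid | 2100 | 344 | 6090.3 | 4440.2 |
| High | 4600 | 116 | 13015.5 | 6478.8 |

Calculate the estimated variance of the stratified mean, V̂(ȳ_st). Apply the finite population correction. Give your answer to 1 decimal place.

V̂(ȳ_st) = Σ W_h² (1 − n_h/N_h) s_h²/n_h, with W_h = N_h/N and N = 9600:
  stratum Low: (2900/9600)²·(1 − 619/2900)·5734.3²/619 = 3812.86
  stratum Mid: (2100/9600)²·(1 − 344/2100)·4440.2²/344 = 2293.23
  stratum High: (4600/9600)²·(1 − 116/4600)·6478.8²/116 = 80986.4
V̂(ȳ_st) = 87092.5

V̂(ȳ_st) ≈ 87092.5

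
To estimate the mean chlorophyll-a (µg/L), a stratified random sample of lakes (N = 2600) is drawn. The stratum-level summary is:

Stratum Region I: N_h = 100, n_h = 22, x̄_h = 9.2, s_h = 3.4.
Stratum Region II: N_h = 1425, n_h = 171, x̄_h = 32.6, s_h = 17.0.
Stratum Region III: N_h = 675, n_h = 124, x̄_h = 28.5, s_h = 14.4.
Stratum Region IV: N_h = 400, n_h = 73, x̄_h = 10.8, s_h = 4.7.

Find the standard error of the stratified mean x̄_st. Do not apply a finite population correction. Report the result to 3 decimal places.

SE(x̄_st) ≈ 0.793

V̂(x̄_st) = Σ W_h² s_h²/n_h, with W_h = N_h/N and N = 2600:
  stratum Region I: (100/2600)²·3.4²/22 = 0.0007773
  stratum Region II: (1425/2600)²·17.0²/171 = 0.507674
  stratum Region III: (675/2600)²·14.4²/124 = 0.11271
  stratum Region IV: (400/2600)²·4.7²/73 = 0.0071622
V̂(x̄_st) = 0.628324
SE(x̄_st) = √0.628324 = 0.792669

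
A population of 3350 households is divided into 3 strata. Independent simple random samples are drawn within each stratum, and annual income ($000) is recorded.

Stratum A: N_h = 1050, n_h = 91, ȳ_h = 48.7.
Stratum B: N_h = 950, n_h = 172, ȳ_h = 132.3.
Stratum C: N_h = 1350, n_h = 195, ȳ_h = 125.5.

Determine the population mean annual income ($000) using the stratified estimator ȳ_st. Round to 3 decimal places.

N = Σ N_h = 3350. Stratum weights W_h = N_h/N.
ȳ_st = (1050·48.7 + 950·132.3 + 1350·125.5) / 3350 = 103.35672

ȳ_st ≈ 103.357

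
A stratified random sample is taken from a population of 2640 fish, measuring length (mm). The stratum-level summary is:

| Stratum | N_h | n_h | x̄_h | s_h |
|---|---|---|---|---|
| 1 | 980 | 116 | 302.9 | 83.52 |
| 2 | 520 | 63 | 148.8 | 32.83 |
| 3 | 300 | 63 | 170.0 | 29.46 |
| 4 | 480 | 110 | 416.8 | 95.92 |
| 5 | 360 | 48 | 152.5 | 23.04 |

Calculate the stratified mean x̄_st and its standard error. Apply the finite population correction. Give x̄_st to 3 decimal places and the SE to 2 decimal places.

x̄_st ≈ 257.645, SE ≈ 3.22

x̄_st = Σ W_h x̄_h = (980·302.9 + 520·148.8 + 300·170.0 + 480·416.8 + 360·152.5)/2640 = 257.64470
V̂(x̄_st) = Σ W_h² (1 − n_h/N_h) s_h²/n_h, with W_h = N_h/N and N = 2640:
  stratum 1: (980/2640)²·(1 − 116/980)·83.52²/116 = 7.30558
  stratum 2: (520/2640)²·(1 − 63/520)·32.83²/63 = 0.583328
  stratum 3: (300/2640)²·(1 − 63/300)·29.46²/63 = 0.140536
  stratum 4: (480/2640)²·(1 − 110/480)·95.92²/110 = 2.13138
  stratum 5: (360/2640)²·(1 − 48/360)·23.04²/48 = 0.178227
V̂(x̄_st) = 10.3391
SE(x̄_st) = √10.3391 = 3.21544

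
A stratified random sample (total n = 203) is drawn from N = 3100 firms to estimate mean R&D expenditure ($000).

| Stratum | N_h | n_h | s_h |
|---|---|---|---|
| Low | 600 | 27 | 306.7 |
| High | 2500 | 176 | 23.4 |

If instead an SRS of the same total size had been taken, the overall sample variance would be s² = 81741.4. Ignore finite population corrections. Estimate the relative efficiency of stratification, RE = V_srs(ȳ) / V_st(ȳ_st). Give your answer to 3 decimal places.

V̂(ȳ_st) = Σ W_h² s_h²/n_h, with W_h = N_h/N and N = 3100:
  stratum Low: (600/3100)²·306.7²/27 = 130.51
  stratum High: (2500/3100)²·23.4²/176 = 2.02337
V_st = 132.533
V_srs = s²/n = 81741.4/203 = 402.667
Relative efficiency = V_srs / V_st = 402.667/132.533 = 3.0382

RE ≈ 3.038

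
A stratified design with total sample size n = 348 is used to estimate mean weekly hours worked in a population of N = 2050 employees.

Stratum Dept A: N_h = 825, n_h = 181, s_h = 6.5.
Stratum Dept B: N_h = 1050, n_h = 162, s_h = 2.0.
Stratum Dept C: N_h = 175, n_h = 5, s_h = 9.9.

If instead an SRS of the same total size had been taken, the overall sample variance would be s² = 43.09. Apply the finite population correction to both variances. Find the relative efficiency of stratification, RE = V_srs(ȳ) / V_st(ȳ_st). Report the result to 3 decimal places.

V̂(ȳ_st) = Σ W_h² (1 − n_h/N_h) s_h²/n_h, with W_h = N_h/N and N = 2050:
  stratum Dept A: (825/2050)²·(1 − 181/825)·6.5²/181 = 0.0295107
  stratum Dept B: (1050/2050)²·(1 − 162/1050)·2.0²/162 = 0.00547822
  stratum Dept C: (175/2050)²·(1 − 5/175)·9.9²/5 = 0.138765
V_st = 0.173754
V_srs = (1 − 348/2050)·43.09/348 = 0.102802
Relative efficiency = V_srs / V_st = 0.102802/0.173754 = 0.5917

RE ≈ 0.592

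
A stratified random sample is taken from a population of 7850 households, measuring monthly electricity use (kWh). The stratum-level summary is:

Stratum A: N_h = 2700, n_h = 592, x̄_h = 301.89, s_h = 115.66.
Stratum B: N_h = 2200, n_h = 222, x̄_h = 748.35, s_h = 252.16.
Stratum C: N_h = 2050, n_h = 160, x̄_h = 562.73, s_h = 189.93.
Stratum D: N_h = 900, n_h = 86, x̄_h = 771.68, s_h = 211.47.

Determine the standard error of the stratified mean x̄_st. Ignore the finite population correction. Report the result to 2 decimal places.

SE(x̄_st) ≈ 6.88

V̂(x̄_st) = Σ W_h² s_h²/n_h, with W_h = N_h/N and N = 7850:
  stratum A: (2700/7850)²·115.66²/592 = 2.67321
  stratum B: (2200/7850)²·252.16²/222 = 22.496
  stratum C: (2050/7850)²·189.93²/160 = 15.3757
  stratum D: (900/7850)²·211.47²/86 = 6.8351
V̂(x̄_st) = 47.38
SE(x̄_st) = √47.38 = 6.88332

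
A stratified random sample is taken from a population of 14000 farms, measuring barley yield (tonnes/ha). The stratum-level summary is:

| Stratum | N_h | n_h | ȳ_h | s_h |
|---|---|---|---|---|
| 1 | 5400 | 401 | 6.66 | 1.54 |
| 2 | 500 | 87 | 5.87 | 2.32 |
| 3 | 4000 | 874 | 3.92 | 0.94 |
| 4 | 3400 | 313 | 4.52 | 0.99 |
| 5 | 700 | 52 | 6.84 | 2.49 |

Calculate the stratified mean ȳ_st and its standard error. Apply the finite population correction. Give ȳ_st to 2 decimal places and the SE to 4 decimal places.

ȳ_st ≈ 5.34, SE ≈ 0.0373

ȳ_st = Σ W_h ȳ_h = (5400·6.66 + 500·5.87 + 4000·3.92 + 3400·4.52 + 700·6.84)/14000 = 5.33821
V̂(ȳ_st) = Σ W_h² (1 − n_h/N_h) s_h²/n_h, with W_h = N_h/N and N = 14000:
  stratum 1: (5400/14000)²·(1 − 401/5400)·1.54²/401 = 0.00081455
  stratum 2: (500/14000)²·(1 − 87/500)·2.32²/87 = 6.5181e-05
  stratum 3: (4000/14000)²·(1 − 874/4000)·0.94²/874 = 6.44967e-05
  stratum 4: (3400/14000)²·(1 − 313/3400)·0.99²/313 = 0.000167682
  stratum 5: (700/14000)²·(1 − 52/700)·2.49²/52 = 0.000275939
V̂(ȳ_st) = 0.00138785
SE(ȳ_st) = √0.00138785 = 0.0372538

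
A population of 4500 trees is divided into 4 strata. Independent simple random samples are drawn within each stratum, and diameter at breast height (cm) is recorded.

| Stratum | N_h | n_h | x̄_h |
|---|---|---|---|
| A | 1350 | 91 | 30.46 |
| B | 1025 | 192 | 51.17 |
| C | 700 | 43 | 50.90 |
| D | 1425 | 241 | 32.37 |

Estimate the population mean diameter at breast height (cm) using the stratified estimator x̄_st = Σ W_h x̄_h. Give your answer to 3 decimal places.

x̄_st ≈ 38.962

N = Σ N_h = 4500. Stratum weights W_h = N_h/N.
x̄_st = (1350·30.46 + 1025·51.17 + 700·50.90 + 1425·32.37) / 4500 = 38.96167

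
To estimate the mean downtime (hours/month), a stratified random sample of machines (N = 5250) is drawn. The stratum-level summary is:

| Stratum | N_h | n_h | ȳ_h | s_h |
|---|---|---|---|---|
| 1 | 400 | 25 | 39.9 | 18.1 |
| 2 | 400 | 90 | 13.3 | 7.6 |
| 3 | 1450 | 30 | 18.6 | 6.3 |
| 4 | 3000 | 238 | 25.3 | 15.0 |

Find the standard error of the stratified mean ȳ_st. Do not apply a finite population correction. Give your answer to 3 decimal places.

V̂(ȳ_st) = Σ W_h² s_h²/n_h, with W_h = N_h/N and N = 5250:
  stratum 1: (400/5250)²·18.1²/25 = 0.0760709
  stratum 2: (400/5250)²·7.6²/90 = 0.00372551
  stratum 3: (1450/5250)²·6.3²/30 = 0.10092
  stratum 4: (3000/5250)²·15.0²/238 = 0.308695
V̂(ȳ_st) = 0.489411
SE(ȳ_st) = √0.489411 = 0.699579

SE(ȳ_st) ≈ 0.700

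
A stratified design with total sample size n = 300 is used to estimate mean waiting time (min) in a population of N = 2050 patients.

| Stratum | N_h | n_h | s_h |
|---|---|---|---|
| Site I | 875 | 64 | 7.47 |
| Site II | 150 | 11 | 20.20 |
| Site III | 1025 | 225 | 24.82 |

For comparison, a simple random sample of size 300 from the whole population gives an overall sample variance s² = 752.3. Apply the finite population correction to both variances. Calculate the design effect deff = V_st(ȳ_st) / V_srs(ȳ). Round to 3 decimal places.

V̂(ȳ_st) = Σ W_h² (1 − n_h/N_h) s_h²/n_h, with W_h = N_h/N and N = 2050:
  stratum Site I: (875/2050)²·(1 − 64/875)·7.47²/64 = 0.147225
  stratum Site II: (150/2050)²·(1 − 11/150)·20.20²/11 = 0.184038
  stratum Site III: (1025/2050)²·(1 − 225/1025)·24.82²/225 = 0.534229
V_st = 0.865492
V_srs = (1 − 300/2050)·752.3/300 = 2.14069
deff = V_st / V_srs = 0.865492/2.14069 = 0.4043

deff ≈ 0.404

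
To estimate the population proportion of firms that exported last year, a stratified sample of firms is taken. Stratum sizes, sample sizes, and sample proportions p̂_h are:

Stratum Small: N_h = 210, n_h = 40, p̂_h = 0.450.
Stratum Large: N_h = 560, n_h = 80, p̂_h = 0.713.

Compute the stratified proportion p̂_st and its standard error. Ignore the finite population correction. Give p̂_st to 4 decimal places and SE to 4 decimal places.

p̂_st ≈ 0.6413, SE ≈ 0.0429

N = 770; stratum weights W_h = N_h/N.
p̂_st = Σ W_h p̂_h = (210·0.450 + 560·0.713)/770 = 0.64127
V̂(p̂_st) = Σ W_h² p̂_h(1−p̂_h)/(n_h−1):
  stratum Small: (210/770)²·0.450·0.550/39 = 0.000472028
  stratum Large: (560/770)²·0.713·0.287/79 = 0.00137006
V̂(p̂_st) = 0.00184209; SE = √V̂ = 0.0429195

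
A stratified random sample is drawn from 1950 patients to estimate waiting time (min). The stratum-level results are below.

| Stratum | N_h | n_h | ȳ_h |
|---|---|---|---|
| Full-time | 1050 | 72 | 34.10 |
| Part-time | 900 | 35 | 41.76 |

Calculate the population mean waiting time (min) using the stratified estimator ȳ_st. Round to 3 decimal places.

ȳ_st ≈ 37.635

N = Σ N_h = 1950. Stratum weights W_h = N_h/N.
ȳ_st = (1050·34.10 + 900·41.76) / 1950 = 37.63538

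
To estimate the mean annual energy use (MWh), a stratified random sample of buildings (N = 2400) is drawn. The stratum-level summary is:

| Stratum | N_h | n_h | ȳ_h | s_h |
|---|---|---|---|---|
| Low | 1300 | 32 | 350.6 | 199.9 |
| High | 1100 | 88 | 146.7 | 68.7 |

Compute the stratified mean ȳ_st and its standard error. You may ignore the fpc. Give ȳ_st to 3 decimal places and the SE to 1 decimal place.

ȳ_st = Σ W_h ȳ_h = (1300·350.6 + 1100·146.7)/2400 = 257.14583
V̂(ȳ_st) = Σ W_h² s_h²/n_h, with W_h = N_h/N and N = 2400:
  stratum Low: (1300/2400)²·199.9²/32 = 366.387
  stratum High: (1100/2400)²·68.7²/88 = 11.2666
V̂(ȳ_st) = 377.653
SE(ȳ_st) = √377.653 = 19.4333

ȳ_st ≈ 257.146, SE ≈ 19.4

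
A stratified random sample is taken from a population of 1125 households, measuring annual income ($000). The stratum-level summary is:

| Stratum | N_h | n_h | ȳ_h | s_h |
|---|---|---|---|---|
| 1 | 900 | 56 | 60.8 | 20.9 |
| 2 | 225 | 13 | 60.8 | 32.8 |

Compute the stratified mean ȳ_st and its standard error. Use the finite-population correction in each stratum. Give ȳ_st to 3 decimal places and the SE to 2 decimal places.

ȳ_st = Σ W_h ȳ_h = (900·60.8 + 225·60.8)/1125 = 60.80000
V̂(ȳ_st) = Σ W_h² (1 − n_h/N_h) s_h²/n_h, with W_h = N_h/N and N = 1125:
  stratum 1: (900/1125)²·(1 − 56/900)·20.9²/56 = 4.68149
  stratum 2: (225/1125)²·(1 − 13/225)·32.8²/13 = 3.11902
V̂(ȳ_st) = 7.80051
SE(ȳ_st) = √7.80051 = 2.79294

ȳ_st ≈ 60.800, SE ≈ 2.79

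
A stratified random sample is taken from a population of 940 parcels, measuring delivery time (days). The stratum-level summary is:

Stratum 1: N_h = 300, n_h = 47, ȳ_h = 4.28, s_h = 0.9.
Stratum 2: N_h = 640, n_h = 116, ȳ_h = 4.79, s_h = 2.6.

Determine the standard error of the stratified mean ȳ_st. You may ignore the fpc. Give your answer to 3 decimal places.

V̂(ȳ_st) = Σ W_h² s_h²/n_h, with W_h = N_h/N and N = 940:
  stratum 1: (300/940)²·0.9²/47 = 0.00175539
  stratum 2: (640/940)²·2.6²/116 = 0.0270143
V̂(ȳ_st) = 0.0287696
SE(ȳ_st) = √0.0287696 = 0.169616

SE(ȳ_st) ≈ 0.170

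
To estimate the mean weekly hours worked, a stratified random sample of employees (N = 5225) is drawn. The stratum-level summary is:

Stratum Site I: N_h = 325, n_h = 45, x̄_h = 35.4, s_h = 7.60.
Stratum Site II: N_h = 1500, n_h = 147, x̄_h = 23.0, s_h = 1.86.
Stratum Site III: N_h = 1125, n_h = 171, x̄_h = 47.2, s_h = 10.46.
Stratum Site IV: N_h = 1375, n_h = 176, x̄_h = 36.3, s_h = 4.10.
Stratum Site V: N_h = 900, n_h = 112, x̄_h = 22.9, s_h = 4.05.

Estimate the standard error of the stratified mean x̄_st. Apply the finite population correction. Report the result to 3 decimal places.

V̂(x̄_st) = Σ W_h² (1 − n_h/N_h) s_h²/n_h, with W_h = N_h/N and N = 5225:
  stratum Site I: (325/5225)²·(1 − 45/325)·7.60²/45 = 0.00427842
  stratum Site II: (1500/5225)²·(1 − 147/1500)·1.86²/147 = 0.00174954
  stratum Site III: (1125/5225)²·(1 − 171/1125)·10.46²/171 = 0.0251533
  stratum Site IV: (1375/5225)²·(1 − 176/1375)·4.10²/176 = 0.00576772
  stratum Site V: (900/5225)²·(1 − 112/900)·4.05²/112 = 0.00380442
V̂(x̄_st) = 0.0407534
SE(x̄_st) = √0.0407534 = 0.201875

SE(x̄_st) ≈ 0.202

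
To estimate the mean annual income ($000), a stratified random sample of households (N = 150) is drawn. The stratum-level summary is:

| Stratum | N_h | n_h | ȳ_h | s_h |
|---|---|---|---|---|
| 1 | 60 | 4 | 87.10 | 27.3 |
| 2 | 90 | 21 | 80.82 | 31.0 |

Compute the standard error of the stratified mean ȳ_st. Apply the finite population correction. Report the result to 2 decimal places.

SE(ȳ_st) ≈ 6.36

V̂(ȳ_st) = Σ W_h² (1 − n_h/N_h) s_h²/n_h, with W_h = N_h/N and N = 150:
  stratum 1: (60/150)²·(1 − 4/60)·27.3²/4 = 27.8242
  stratum 2: (90/150)²·(1 − 21/90)·31.0²/21 = 12.6303
V̂(ȳ_st) = 40.4544
SE(ȳ_st) = √40.4544 = 6.36038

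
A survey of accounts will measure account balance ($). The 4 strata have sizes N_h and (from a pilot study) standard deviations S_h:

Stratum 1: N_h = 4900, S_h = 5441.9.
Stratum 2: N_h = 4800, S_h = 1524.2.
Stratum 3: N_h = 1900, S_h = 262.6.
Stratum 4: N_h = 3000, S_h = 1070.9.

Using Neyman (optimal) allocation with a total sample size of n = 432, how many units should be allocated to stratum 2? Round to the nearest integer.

Neyman allocation: n_h = n · N_h S_h / Σ N_i S_i, with n = 432.
  stratum 1: N_h·S_h = 4900·5441.9 = 26665310.00
  stratum 2: N_h·S_h = 4800·1524.2 = 7316160.00
  stratum 3: N_h·S_h = 1900·262.6 = 498940.00
  stratum 4: N_h·S_h = 3000·1070.9 = 3212700.00
Σ N_h S_h = 37693110.00
n for stratum 2 = 432·7316160.00/37693110.00 = 83.850 → 84

84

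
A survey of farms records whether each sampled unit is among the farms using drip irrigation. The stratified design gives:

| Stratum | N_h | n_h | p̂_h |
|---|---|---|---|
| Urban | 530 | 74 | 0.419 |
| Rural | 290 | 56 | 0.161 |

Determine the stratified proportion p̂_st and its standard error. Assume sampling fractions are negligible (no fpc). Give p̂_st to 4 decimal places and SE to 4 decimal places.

p̂_st ≈ 0.3278, SE ≈ 0.0412

N = 820; stratum weights W_h = N_h/N.
p̂_st = Σ W_h p̂_h = (530·0.419 + 290·0.161)/820 = 0.32776
V̂(p̂_st) = Σ W_h² p̂_h(1−p̂_h)/(n_h−1):
  stratum Urban: (530/820)²·0.419·0.581/73 = 0.00139313
  stratum Rural: (290/820)²·0.161·0.839/55 = 0.00030718
V̂(p̂_st) = 0.00170031; SE = √V̂ = 0.0412348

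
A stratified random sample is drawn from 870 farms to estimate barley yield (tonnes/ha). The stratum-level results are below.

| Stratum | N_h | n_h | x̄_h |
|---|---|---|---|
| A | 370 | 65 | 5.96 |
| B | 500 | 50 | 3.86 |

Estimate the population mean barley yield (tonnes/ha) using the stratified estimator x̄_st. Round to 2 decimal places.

x̄_st ≈ 4.75

N = Σ N_h = 870. Stratum weights W_h = N_h/N.
x̄_st = (370·5.96 + 500·3.86) / 870 = 4.7531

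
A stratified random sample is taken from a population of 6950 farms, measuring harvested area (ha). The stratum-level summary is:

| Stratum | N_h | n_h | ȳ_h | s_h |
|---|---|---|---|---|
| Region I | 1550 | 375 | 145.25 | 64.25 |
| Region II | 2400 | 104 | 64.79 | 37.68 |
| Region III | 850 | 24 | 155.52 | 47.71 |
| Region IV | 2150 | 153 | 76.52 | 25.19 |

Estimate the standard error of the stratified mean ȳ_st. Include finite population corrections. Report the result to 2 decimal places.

SE(ȳ_st) ≈ 1.93

V̂(ȳ_st) = Σ W_h² (1 − n_h/N_h) s_h²/n_h, with W_h = N_h/N and N = 6950:
  stratum Region I: (1550/6950)²·(1 − 375/1550)·64.25²/375 = 0.415064
  stratum Region II: (2400/6950)²·(1 − 104/2400)·37.68²/104 = 1.55741
  stratum Region III: (850/6950)²·(1 − 24/850)·47.71²/24 = 1.3786
  stratum Region IV: (2150/6950)²·(1 − 153/2150)·25.19²/153 = 0.368648
V̂(ȳ_st) = 3.71971
SE(ȳ_st) = √3.71971 = 1.92866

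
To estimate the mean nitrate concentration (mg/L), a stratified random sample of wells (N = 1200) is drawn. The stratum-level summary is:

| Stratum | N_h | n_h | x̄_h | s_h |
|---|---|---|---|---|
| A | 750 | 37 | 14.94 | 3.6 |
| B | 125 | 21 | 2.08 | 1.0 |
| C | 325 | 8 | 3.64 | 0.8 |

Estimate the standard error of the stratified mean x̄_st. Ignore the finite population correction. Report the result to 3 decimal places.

V̂(x̄_st) = Σ W_h² s_h²/n_h, with W_h = N_h/N and N = 1200:
  stratum A: (750/1200)²·3.6²/37 = 0.136824
  stratum B: (125/1200)²·1.0²/21 = 0.0005167
  stratum C: (325/1200)²·0.8²/8 = 0.00586806
V̂(x̄_st) = 0.143209
SE(x̄_st) = √0.143209 = 0.37843

SE(x̄_st) ≈ 0.378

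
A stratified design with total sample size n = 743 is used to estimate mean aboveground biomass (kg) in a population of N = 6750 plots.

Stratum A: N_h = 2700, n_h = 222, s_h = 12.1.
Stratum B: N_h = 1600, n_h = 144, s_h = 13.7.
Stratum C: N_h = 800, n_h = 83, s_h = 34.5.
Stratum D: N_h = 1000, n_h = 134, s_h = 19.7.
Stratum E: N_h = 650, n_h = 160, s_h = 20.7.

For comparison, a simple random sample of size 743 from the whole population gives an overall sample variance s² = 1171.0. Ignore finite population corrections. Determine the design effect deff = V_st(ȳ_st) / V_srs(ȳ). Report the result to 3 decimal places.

deff ≈ 0.297

V̂(ȳ_st) = Σ W_h² s_h²/n_h, with W_h = N_h/N and N = 6750:
  stratum A: (2700/6750)²·12.1²/222 = 0.105521
  stratum B: (1600/6750)²·13.7²/144 = 0.0732337
  stratum C: (800/6750)²·34.5²/83 = 0.201434
  stratum D: (1000/6750)²·19.7²/134 = 0.0635653
  stratum E: (650/6750)²·20.7²/160 = 0.0248336
V_st = 0.468587
V_srs = s²/n = 1171.0/743 = 1.57604
deff = V_st / V_srs = 0.468587/1.57604 = 0.2973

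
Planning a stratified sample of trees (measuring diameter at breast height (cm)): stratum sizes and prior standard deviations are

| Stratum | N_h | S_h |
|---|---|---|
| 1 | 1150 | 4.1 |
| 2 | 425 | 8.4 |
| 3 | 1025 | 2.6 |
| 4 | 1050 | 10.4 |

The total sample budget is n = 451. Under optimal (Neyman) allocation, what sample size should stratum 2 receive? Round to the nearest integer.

Neyman allocation: n_h = n · N_h S_h / Σ N_i S_i, with n = 451.
  stratum 1: N_h·S_h = 1150·4.1 = 4715.00
  stratum 2: N_h·S_h = 425·8.4 = 3570.00
  stratum 3: N_h·S_h = 1025·2.6 = 2665.00
  stratum 4: N_h·S_h = 1050·10.4 = 10920.00
Σ N_h S_h = 21870.00
n for stratum 2 = 451·3570.00/21870.00 = 73.620 → 74

74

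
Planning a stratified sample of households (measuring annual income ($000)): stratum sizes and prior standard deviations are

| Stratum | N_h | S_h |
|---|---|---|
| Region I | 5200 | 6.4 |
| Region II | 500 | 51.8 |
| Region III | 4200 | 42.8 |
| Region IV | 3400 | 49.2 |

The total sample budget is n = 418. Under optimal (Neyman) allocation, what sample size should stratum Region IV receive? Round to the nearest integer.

Neyman allocation: n_h = n · N_h S_h / Σ N_i S_i, with n = 418.
  stratum Region I: N_h·S_h = 5200·6.4 = 33280.00
  stratum Region II: N_h·S_h = 500·51.8 = 25900.00
  stratum Region III: N_h·S_h = 4200·42.8 = 179760.00
  stratum Region IV: N_h·S_h = 3400·49.2 = 167280.00
Σ N_h S_h = 406220.00
n for stratum Region IV = 418·167280.00/406220.00 = 172.131 → 172

172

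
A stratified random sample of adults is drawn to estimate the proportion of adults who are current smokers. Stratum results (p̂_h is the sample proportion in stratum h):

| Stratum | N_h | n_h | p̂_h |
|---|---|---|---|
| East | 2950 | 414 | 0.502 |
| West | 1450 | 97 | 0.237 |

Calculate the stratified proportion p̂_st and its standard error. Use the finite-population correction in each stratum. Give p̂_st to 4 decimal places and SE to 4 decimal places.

p̂_st ≈ 0.4147, SE ≈ 0.0206

N = 4400; stratum weights W_h = N_h/N.
p̂_st = Σ W_h p̂_h = (2950·0.502 + 1450·0.237)/4400 = 0.41467
V̂(p̂_st) = Σ W_h² (1 − n_h/N_h) p̂_h(1−p̂_h)/(n_h−1):
  stratum East: (2950/4400)²·(1 − 414/2950)·0.502·0.498/413 = 0.00023391
  stratum West: (1450/4400)²·(1 − 97/1450)·0.237·0.763/96 = 0.000190881
V̂(p̂_st) = 0.000424791; SE = √V̂ = 0.0206105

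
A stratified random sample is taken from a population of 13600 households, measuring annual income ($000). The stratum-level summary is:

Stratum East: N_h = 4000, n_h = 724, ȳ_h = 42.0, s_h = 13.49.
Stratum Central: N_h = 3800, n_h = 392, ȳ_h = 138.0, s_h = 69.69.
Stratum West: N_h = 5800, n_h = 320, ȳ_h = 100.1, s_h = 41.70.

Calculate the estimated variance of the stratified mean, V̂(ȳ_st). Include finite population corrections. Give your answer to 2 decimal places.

V̂(ȳ_st) ≈ 1.82

V̂(ȳ_st) = Σ W_h² (1 − n_h/N_h) s_h²/n_h, with W_h = N_h/N and N = 13600:
  stratum East: (4000/13600)²·(1 − 724/4000)·13.49²/724 = 0.0178078
  stratum Central: (3800/13600)²·(1 − 392/3800)·69.69²/392 = 0.867482
  stratum West: (5800/13600)²·(1 − 320/5800)·41.70²/320 = 0.933798
V̂(ȳ_st) = 1.81909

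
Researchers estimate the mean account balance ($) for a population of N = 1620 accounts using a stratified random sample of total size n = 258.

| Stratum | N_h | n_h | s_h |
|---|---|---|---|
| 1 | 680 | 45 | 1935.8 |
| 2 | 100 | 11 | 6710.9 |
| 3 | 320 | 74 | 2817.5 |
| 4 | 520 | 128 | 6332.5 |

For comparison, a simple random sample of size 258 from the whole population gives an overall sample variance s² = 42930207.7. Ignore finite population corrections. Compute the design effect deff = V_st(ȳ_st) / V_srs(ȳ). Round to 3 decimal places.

V̂(ȳ_st) = Σ W_h² s_h²/n_h, with W_h = N_h/N and N = 1620:
  stratum 1: (680/1620)²·1935.8²/45 = 14672.2
  stratum 2: (100/1620)²·6710.9²/11 = 15600.5
  stratum 3: (320/1620)²·2817.5²/74 = 4185.68
  stratum 4: (520/1620)²·6332.5²/128 = 32278.8
V_st = 66737.2
V_srs = s²/n = 42930207.7/258 = 166396
deff = V_st / V_srs = 66737.2/166396 = 0.4011

deff ≈ 0.401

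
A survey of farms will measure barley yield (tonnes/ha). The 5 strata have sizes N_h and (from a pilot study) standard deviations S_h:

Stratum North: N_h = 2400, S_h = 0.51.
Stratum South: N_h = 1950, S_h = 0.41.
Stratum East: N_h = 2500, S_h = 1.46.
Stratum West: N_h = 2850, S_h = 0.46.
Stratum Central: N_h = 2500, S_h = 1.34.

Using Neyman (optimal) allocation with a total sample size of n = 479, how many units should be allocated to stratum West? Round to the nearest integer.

61

Neyman allocation: n_h = n · N_h S_h / Σ N_i S_i, with n = 479.
  stratum North: N_h·S_h = 2400·0.51 = 1224.00
  stratum South: N_h·S_h = 1950·0.41 = 799.50
  stratum East: N_h·S_h = 2500·1.46 = 3650.00
  stratum West: N_h·S_h = 2850·0.46 = 1311.00
  stratum Central: N_h·S_h = 2500·1.34 = 3350.00
Σ N_h S_h = 10334.50
n for stratum West = 479·1311.00/10334.50 = 60.764 → 61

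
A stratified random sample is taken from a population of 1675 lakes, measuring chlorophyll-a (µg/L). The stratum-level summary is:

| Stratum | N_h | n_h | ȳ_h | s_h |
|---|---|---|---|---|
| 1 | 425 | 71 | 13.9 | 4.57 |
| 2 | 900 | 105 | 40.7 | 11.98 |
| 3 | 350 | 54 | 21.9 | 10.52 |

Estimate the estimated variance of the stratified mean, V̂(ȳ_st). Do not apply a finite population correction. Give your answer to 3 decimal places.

V̂(ȳ_st) = Σ W_h² s_h²/n_h, with W_h = N_h/N and N = 1675:
  stratum 1: (425/1675)²·4.57²/71 = 0.0189375
  stratum 2: (900/1675)²·11.98²/105 = 0.394621
  stratum 3: (350/1675)²·10.52²/54 = 0.0894838
V̂(ȳ_st) = 0.503042

V̂(ȳ_st) ≈ 0.503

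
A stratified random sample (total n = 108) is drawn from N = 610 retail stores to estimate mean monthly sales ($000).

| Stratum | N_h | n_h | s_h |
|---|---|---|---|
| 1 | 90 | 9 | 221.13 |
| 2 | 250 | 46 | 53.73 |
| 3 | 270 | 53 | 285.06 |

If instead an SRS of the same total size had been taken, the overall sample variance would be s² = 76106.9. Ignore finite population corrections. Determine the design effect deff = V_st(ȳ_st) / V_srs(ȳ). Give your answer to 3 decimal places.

V̂(ȳ_st) = Σ W_h² s_h²/n_h, with W_h = N_h/N and N = 610:
  stratum 1: (90/610)²·221.13²/9 = 118.271
  stratum 2: (250/610)²·53.73²/46 = 10.5413
  stratum 3: (270/610)²·285.06²/53 = 300.376
V_st = 429.188
V_srs = s²/n = 76106.9/108 = 704.694
deff = V_st / V_srs = 429.188/704.694 = 0.6090

deff ≈ 0.609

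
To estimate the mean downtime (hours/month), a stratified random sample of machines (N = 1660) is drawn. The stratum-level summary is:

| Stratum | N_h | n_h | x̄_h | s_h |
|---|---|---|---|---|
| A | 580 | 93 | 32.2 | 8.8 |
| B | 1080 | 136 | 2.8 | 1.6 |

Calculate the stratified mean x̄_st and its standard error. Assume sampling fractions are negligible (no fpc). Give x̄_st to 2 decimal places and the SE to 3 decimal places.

x̄_st ≈ 13.07, SE ≈ 0.331

x̄_st = Σ W_h x̄_h = (580·32.2 + 1080·2.8)/1660 = 13.07229
V̂(x̄_st) = Σ W_h² s_h²/n_h, with W_h = N_h/N and N = 1660:
  stratum A: (580/1660)²·8.8²/93 = 0.101653
  stratum B: (1080/1660)²·1.6²/136 = 0.00796769
V̂(x̄_st) = 0.109621
SE(x̄_st) = √0.109621 = 0.331091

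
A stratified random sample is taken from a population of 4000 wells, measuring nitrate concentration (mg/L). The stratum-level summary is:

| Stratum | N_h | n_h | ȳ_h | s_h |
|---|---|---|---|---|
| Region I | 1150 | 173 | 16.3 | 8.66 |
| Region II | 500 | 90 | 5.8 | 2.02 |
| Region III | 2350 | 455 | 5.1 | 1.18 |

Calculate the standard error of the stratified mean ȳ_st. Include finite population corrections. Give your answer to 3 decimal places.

V̂(ȳ_st) = Σ W_h² (1 − n_h/N_h) s_h²/n_h, with W_h = N_h/N and N = 4000:
  stratum Region I: (1150/4000)²·(1 − 173/1150)·8.66²/173 = 0.0304412
  stratum Region II: (500/4000)²·(1 − 90/500)·2.02²/90 = 0.00058089
  stratum Region III: (2350/4000)²·(1 − 455/2350)·1.18²/455 = 0.000851745
V̂(ȳ_st) = 0.0318739
SE(ȳ_st) = √0.0318739 = 0.178533

SE(ȳ_st) ≈ 0.179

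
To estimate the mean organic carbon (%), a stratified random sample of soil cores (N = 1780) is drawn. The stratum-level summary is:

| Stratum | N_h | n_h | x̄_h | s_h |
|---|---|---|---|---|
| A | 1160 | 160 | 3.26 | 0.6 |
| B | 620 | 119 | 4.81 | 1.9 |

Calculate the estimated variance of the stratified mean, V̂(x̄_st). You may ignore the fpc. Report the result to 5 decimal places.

V̂(x̄_st) ≈ 0.00464

V̂(x̄_st) = Σ W_h² s_h²/n_h, with W_h = N_h/N and N = 1780:
  stratum A: (1160/1780)²·0.6²/160 = 0.000955561
  stratum B: (620/1780)²·1.9²/119 = 0.00368047
V̂(x̄_st) = 0.00463603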